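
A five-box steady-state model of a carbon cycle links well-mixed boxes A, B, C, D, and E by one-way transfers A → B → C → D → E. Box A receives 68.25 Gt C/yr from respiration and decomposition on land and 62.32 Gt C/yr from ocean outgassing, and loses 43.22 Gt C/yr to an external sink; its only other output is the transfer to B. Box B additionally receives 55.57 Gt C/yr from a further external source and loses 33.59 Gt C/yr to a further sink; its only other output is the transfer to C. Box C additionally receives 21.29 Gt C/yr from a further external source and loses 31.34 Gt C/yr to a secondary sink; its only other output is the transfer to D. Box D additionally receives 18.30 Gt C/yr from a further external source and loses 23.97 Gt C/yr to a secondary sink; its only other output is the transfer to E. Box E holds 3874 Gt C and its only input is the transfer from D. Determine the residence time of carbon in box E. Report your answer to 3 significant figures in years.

41.4 yr

Box A: F(A→B) = (68.25 + 62.32) − 43.22 = 87.350 Gt C/yr.
Box B: F(B→C) = (87.350 + 55.57) − 33.59 = 109.33 Gt C/yr.
Box C: F(C→D) = (109.33 + 21.29) − 31.34 = 99.280 Gt C/yr.
Box D: F(D→E) = (99.280 + 18.30) − 23.97 = 93.610 Gt C/yr.
Box E throughput = its input = 93.610 Gt C/yr; τ = 3874 / 93.610 = 41.38 yr.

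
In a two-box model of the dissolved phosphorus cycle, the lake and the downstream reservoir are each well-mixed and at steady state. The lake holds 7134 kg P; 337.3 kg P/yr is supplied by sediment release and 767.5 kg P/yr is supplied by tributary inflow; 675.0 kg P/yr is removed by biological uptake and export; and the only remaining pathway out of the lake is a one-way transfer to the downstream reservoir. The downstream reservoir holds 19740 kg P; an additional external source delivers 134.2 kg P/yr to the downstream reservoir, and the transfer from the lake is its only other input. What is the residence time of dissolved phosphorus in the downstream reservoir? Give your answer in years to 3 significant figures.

35.0 yr

Balance the lake: ΣF_in = 337.3 + 767.5 = 1104.8 kg P/yr.
Transfer to the downstream reservoir = ΣF_in − (675.0) = 429.80 kg P/yr.
Total input to the downstream reservoir = 429.80 + 134.2 = 564.00 kg P/yr; at steady state this equals its total output.
τ = M / F = 19740 / 564.00 = 35.00 yr.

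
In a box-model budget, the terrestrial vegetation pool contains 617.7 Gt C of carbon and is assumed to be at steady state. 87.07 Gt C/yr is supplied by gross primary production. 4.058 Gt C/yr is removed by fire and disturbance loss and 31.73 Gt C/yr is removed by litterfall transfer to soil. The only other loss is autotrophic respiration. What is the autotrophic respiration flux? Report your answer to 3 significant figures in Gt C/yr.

At steady state ΣF_in = ΣF_out.
ΣF_in = 87.070 Gt C/yr.
Autotrophic respiration flux = ΣF_in − (4.058 + 31.73) = 87.070 − 35.79 = 51.28 Gt C/yr.

51.3 Gt C/yr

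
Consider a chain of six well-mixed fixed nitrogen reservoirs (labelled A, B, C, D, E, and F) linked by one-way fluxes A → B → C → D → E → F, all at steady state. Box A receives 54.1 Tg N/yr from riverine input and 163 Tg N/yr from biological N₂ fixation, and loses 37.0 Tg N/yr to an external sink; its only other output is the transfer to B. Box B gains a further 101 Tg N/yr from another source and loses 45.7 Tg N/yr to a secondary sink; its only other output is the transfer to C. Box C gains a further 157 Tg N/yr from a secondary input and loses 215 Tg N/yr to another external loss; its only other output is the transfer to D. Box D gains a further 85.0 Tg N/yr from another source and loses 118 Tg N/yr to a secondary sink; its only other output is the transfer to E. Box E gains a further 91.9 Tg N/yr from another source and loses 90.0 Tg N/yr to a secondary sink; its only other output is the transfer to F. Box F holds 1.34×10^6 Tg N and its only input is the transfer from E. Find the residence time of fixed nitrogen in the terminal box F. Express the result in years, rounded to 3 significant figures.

9160 yr

Box A: F(A→B) = (54.1 + 163) − 37.0 = 180.10 Tg N/yr.
Box B: F(B→C) = (180.10 + 101) − 45.7 = 235.40 Tg N/yr.
Box C: F(C→D) = (235.40 + 157) − 215 = 177.40 Tg N/yr.
Box D: F(D→E) = (177.40 + 85.0) − 118 = 144.40 Tg N/yr.
Box E: F(E→F) = (144.40 + 91.9) − 90.0 = 146.30 Tg N/yr.
Box F throughput = its input = 146.30 Tg N/yr; τ = 1.34×10^6 / 146.30 = 9159 yr.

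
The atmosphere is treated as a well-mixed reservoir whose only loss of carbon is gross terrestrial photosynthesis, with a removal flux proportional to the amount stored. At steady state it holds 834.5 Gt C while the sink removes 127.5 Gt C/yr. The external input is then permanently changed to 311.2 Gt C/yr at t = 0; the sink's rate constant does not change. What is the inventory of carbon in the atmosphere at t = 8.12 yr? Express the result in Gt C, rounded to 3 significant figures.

Residence time τ = M₀/F₀ = 6.545 yr. The eventual steady state is M_∞ = M₀·(F₁/F₀) = 834.5 × 311.2/127.5 = 2036.8 Gt C.
The anomaly ΔM(t) = M(t) − M_∞ decays as ΔM₀·e^(−t/τ) with ΔM₀ = 834.5 − 2036.8 = −1202 Gt C.
At t = 8.12 yr, e^(−t/τ) = e^(−1.241) = 0.2892, so ΔM = −347.7 Gt C and M = 2036.8 − 347.7 = 1689.1 Gt C.

1690 Gt C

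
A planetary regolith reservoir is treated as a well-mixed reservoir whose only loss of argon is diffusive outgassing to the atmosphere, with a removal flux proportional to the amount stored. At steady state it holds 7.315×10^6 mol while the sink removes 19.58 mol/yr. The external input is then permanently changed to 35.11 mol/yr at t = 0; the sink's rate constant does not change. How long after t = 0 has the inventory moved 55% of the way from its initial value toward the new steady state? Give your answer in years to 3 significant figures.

298000 yr

τ = M₀/F₀ = 7.315×10^6/19.58 = 373600 yr.
The remaining gap fraction is e^(−t/τ); 55% covered ⇒ e^(−t/τ) = 0.450.
t = −τ ln(0.450) = 373600 × 0.7985 = 298300 yr.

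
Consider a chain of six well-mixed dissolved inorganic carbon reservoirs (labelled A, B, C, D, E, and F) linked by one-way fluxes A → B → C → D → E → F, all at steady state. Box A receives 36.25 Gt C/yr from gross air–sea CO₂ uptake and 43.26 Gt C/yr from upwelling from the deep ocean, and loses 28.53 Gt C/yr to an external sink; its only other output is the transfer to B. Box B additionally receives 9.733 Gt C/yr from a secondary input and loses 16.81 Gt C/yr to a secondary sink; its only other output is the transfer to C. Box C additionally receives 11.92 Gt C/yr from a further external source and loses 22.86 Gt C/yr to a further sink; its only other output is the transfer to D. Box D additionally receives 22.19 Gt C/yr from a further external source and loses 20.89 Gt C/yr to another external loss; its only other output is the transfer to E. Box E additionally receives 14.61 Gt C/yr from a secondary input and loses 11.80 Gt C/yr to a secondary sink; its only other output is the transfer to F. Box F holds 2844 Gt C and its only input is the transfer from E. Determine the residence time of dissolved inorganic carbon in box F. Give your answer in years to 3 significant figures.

Box A: F(A→B) = (36.25 + 43.26) − 28.53 = 50.980 Gt C/yr.
Box B: F(B→C) = (50.980 + 9.733) − 16.81 = 43.903 Gt C/yr.
Box C: F(C→D) = (43.903 + 11.92) − 22.86 = 32.963 Gt C/yr.
Box D: F(D→E) = (32.963 + 22.19) − 20.89 = 34.263 Gt C/yr.
Box E: F(E→F) = (34.263 + 14.61) − 11.80 = 37.073 Gt C/yr.
Box F throughput = its input = 37.073 Gt C/yr; τ = 2844 / 37.073 = 76.71 yr.

76.7 yr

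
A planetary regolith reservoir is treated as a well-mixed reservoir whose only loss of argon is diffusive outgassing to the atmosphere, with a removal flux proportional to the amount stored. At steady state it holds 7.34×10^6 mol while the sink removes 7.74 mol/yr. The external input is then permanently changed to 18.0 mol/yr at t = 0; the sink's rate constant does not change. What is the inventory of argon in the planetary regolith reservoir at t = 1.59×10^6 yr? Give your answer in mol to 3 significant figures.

Residence time τ = M₀/F₀ = 948300 yr. The eventual steady state is M_∞ = M₀·(F₁/F₀) = 7.34×10^6 × 18.0/7.74 = 1.7070×10^7 mol.
The anomaly ΔM(t) = M(t) − M_∞ decays as ΔM₀·e^(−t/τ) with ΔM₀ = 7.34×10^6 − 1.7070×10^7 = −9.730×10^6 mol.
At t = 1.59×10^6 yr, e^(−t/τ) = e^(−1.677) = 0.1870, so ΔM = −1.819×10^6 mol and M = 1.7070×10^7 − 1.819×10^6 = 1.5250×10^7 mol.

1.53×10^7 mol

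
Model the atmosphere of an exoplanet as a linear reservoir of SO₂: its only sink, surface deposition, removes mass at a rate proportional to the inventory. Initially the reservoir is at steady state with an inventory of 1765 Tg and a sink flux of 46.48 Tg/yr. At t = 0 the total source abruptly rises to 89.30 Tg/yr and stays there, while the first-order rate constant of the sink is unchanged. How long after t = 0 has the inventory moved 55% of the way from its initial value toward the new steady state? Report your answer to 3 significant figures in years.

30.3 yr

τ = M₀/F₀ = 1765/46.48 = 37.97 yr.
The remaining gap fraction is e^(−t/τ); 55% covered ⇒ e^(−t/τ) = 0.450.
t = −τ ln(0.450) = 37.97 × 0.7985 = 30.32 yr.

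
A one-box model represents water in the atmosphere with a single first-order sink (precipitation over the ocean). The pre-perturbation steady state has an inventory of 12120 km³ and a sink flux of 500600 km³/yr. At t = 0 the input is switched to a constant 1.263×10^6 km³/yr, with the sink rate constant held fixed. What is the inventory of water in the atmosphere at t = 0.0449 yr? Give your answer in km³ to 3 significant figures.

27700 km³

Residence time τ = M₀/F₀ = 0.02421 yr. The eventual steady state is M_∞ = M₀·(F₁/F₀) = 12120 × 1.263×10^6/500600 = 30578 km³.
The anomaly ΔM(t) = M(t) − M_∞ decays as ΔM₀·e^(−t/τ) with ΔM₀ = 12120 − 30578 = −18460 km³.
At t = 0.0449 yr, e^(−t/τ) = e^(−1.855) = 0.1565, so ΔM = −2889 km³ and M = 30578 − 2889 = 27689 km³.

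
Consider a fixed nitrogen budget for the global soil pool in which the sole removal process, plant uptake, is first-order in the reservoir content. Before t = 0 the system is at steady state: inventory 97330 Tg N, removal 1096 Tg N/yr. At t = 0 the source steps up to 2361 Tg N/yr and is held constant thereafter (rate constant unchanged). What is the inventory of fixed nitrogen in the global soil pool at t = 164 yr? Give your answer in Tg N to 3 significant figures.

192000 Tg N

The sink rate constant is k = F₀/M₀ = 1096/97330 = 0.01126 yr⁻¹.
Solving dM/dt = F₁ − kM with M(0) = M₀ gives M(t) = F₁/k + (M₀ − F₁/k)·e^(−kt).
F₁/k = 2361/0.01126 = 209670 Tg N; kt = 0.01126 × 164 = 1.847, e^(−kt) = 0.1577.
M(164) = 209670 + (97330 − 209670) × 0.1577 = 209670 − 17720 = 191950 Tg N.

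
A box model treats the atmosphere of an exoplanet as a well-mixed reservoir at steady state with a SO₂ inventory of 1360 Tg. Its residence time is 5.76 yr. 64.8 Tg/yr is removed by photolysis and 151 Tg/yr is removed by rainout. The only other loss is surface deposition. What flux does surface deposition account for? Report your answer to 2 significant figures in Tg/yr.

20 Tg/yr

Total removal F = M/τ = 1360 / 5.76 = 236.1 Tg/yr.
Surface deposition = F − (64.8 + 151) = 236.1 − 215.8 = 20.31 Tg/yr.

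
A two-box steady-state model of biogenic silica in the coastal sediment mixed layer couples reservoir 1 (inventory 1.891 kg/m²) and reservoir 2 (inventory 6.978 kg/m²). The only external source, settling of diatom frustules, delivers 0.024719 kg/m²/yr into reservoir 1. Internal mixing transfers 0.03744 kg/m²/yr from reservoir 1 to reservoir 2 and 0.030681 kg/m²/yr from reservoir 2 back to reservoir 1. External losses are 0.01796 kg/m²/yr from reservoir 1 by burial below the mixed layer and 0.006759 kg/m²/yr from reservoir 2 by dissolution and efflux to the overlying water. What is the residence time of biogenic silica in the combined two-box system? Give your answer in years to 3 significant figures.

359 yr

For the system as a whole, the A↔B exchange is internal and contributes nothing to the throughput; only the external sinks remove mass.
M_total = 1.891 + 6.978 = 8.8690 kg/m².
ΣF_external_out = 0.01796 + 0.006759 = 0.024719 kg/m²/yr.
τ = M_total / ΣF_ext = 8.8690 / 0.024719 = 358.8 yr.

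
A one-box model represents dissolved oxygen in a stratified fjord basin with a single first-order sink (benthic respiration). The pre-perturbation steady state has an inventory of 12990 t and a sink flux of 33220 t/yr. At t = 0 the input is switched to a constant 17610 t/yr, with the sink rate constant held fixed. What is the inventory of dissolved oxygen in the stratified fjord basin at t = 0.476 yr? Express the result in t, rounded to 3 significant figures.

τ = M₀/F₀ = 12990/33220 = 0.3910 yr; rate constant k = 1/τ.
New steady state M_∞ = F₁/k = F₁·τ = 17610 × 0.3910 = 6886.0 t.
M(t) = M_∞ + (M₀ − M_∞)·e^(−t/τ); t/τ = 0.476/0.3910 = 1.217, so e^(−t/τ) = 0.2960.
M(t) = 6886.0 + 6104 × 0.2960 = 8693.0 t.

8690 t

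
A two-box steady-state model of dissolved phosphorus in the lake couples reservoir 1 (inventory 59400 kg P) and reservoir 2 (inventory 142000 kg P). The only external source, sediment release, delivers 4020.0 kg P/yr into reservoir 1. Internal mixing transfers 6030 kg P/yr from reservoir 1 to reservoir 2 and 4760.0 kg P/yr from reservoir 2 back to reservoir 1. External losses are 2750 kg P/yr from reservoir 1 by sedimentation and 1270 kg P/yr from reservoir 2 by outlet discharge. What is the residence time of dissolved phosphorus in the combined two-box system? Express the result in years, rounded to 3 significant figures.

50.1 yr

For the system as a whole, the A↔B exchange is internal and contributes nothing to the throughput; only the external sinks remove mass.
M_total = 59400 + 142000 = 201400 kg P.
ΣF_external_out = 2750 + 1270 = 4020.0 kg P/yr.
τ = M_total / ΣF_ext = 201400 / 4020.0 = 50.10 yr.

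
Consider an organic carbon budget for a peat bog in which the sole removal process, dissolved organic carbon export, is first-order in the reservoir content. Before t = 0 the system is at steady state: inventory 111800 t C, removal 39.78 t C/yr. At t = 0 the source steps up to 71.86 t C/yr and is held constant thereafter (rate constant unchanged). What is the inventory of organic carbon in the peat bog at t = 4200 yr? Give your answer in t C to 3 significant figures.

182000 t C

Residence time τ = M₀/F₀ = 2810 yr. The eventual steady state is M_∞ = M₀·(F₁/F₀) = 111800 × 71.86/39.78 = 201960 t C.
The anomaly ΔM(t) = M(t) − M_∞ decays as ΔM₀·e^(−t/τ) with ΔM₀ = 111800 − 201960 = −90160 t C.
At t = 4200 yr, e^(−t/τ) = e^(−1.494) = 0.2244, so ΔM = −20230 t C and M = 201960 − 20230 = 181730 t C.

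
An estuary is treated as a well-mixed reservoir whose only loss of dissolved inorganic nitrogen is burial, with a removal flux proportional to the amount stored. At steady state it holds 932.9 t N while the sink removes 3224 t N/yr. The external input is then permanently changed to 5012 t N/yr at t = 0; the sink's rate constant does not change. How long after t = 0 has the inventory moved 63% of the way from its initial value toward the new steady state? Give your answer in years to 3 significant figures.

0.288 yr

τ = M₀/F₀ = 932.9/3224 = 0.2894 yr.
The remaining gap fraction is e^(−t/τ); 63% covered ⇒ e^(−t/τ) = 0.370.
t = −τ ln(0.370) = 0.2894 × 0.9943 = 0.2877 yr.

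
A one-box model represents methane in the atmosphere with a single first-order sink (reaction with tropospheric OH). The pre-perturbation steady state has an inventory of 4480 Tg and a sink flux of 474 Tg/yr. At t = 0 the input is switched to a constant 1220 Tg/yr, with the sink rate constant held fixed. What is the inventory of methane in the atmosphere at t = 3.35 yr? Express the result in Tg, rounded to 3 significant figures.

6580 Tg

τ = M₀/F₀ = 4480/474 = 9.451 yr; rate constant k = 1/τ.
New steady state M_∞ = F₁/k = F₁·τ = 1220 × 9.451 = 11531 Tg.
M(t) = M_∞ + (M₀ − M_∞)·e^(−t/τ); t/τ = 3.35/9.451 = 0.3544, so e^(−t/τ) = 0.7016.
M(t) = 11531 − 7051 × 0.7016 = 6584.2 Tg.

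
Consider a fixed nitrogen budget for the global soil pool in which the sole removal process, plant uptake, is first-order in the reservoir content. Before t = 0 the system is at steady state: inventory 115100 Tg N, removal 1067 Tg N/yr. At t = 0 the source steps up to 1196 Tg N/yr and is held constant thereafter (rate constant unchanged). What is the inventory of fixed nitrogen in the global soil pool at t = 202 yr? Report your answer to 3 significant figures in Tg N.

127000 Tg N

The sink rate constant is k = F₀/M₀ = 1067/115100 = 0.009270 yr⁻¹.
Solving dM/dt = F₁ − kM with M(0) = M₀ gives M(t) = F₁/k + (M₀ − F₁/k)·e^(−kt).
F₁/k = 1196/0.009270 = 129020 Tg N; kt = 0.009270 × 202 = 1.873, e^(−kt) = 0.1537.
M(202) = 129020 + (115100 − 129020) × 0.1537 = 129020 − 2139 = 126880 Tg N.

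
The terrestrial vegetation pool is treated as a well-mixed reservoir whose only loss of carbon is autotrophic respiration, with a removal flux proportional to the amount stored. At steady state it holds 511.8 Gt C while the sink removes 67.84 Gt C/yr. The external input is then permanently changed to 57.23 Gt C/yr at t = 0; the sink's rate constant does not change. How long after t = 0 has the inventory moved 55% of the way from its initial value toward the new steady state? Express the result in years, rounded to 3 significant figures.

6.02 yr

τ = M₀/F₀ = 511.8/67.84 = 7.544 yr.
The remaining gap fraction is e^(−t/τ); 55% covered ⇒ e^(−t/τ) = 0.450.
t = −τ ln(0.450) = 7.544 × 0.7985 = 6.024 yr.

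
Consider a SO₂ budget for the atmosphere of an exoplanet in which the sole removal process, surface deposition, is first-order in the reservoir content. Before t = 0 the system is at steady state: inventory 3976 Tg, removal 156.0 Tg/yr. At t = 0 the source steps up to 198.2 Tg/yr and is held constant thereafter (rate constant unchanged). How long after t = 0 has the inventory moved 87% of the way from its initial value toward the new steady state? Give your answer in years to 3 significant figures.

τ = M₀/F₀ = 3976/156.0 = 25.49 yr.
The remaining gap fraction is e^(−t/τ); 87% covered ⇒ e^(−t/τ) = 0.130.
t = −τ ln(0.130) = 25.49 × 2.040 = 52.00 yr.

52.0 yr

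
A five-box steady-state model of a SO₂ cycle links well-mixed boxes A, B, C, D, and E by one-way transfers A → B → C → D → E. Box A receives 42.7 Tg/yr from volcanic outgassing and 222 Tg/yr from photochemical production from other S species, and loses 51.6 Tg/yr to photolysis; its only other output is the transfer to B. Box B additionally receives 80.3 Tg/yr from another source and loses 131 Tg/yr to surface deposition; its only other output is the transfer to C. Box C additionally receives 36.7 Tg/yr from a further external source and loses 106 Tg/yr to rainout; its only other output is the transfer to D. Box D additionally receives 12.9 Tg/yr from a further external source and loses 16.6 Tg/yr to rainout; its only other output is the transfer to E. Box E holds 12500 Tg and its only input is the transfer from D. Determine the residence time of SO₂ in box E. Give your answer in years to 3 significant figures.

Box A: F(A→B) = (42.7 + 222) − 51.6 = 213.10 Tg/yr.
Box B: F(B→C) = (213.10 + 80.3) − 131 = 162.40 Tg/yr.
Box C: F(C→D) = (162.40 + 36.7) − 106 = 93.100 Tg/yr.
Box D: F(D→E) = (93.100 + 12.9) − 16.6 = 89.400 Tg/yr.
Box E throughput = its input = 89.400 Tg/yr; τ = 12500 / 89.400 = 139.8 yr.

140 yr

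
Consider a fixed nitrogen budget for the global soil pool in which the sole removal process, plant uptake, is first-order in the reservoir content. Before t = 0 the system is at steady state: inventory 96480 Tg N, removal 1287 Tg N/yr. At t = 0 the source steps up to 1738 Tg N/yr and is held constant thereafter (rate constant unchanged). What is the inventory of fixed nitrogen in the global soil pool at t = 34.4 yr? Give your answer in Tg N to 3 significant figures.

Residence time τ = M₀/F₀ = 74.97 yr. The eventual steady state is M_∞ = M₀·(F₁/F₀) = 96480 × 1738/1287 = 130290 Tg N.
The anomaly ΔM(t) = M(t) − M_∞ decays as ΔM₀·e^(−t/τ) with ΔM₀ = 96480 − 130290 = −33810 Tg N.
At t = 34.4 yr, e^(−t/τ) = e^(−0.4589) = 0.6320, so ΔM = −21370 Tg N and M = 130290 − 21370 = 108920 Tg N.

109000 Tg N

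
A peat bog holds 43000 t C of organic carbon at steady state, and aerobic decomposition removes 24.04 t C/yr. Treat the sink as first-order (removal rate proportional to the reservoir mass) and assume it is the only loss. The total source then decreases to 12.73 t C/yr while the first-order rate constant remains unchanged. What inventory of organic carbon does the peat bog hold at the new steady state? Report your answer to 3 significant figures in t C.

22800 t C

Rate constant k = F/M = 24.04 / 43000 = 0.0005591 yr⁻¹.
At the new steady state, source = k·M_new ⇒ M_new = 12.73 / 0.0005591 = 22770 t C.
(Equivalently M_new = M × F_new/F_old = 43000 × 12.73/24.04.)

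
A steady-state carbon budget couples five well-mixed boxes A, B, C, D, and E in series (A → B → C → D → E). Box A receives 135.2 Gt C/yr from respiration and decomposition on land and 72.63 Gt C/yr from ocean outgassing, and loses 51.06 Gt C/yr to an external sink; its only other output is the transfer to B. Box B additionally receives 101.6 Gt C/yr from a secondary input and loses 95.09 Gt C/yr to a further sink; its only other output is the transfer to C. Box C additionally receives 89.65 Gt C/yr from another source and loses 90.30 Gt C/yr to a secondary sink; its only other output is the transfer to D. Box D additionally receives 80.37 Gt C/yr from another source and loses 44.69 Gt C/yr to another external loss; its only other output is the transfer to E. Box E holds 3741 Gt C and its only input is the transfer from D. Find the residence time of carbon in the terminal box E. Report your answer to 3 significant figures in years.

18.9 yr

Box A: F(A→B) = (135.2 + 72.63) − 51.06 = 156.77 Gt C/yr.
Box B: F(B→C) = (156.77 + 101.6) − 95.09 = 163.28 Gt C/yr.
Box C: F(C→D) = (163.28 + 89.65) − 90.30 = 162.63 Gt C/yr.
Box D: F(D→E) = (162.63 + 80.37) − 44.69 = 198.31 Gt C/yr.
Box E throughput = its input = 198.31 Gt C/yr; τ = 3741 / 198.31 = 18.86 yr.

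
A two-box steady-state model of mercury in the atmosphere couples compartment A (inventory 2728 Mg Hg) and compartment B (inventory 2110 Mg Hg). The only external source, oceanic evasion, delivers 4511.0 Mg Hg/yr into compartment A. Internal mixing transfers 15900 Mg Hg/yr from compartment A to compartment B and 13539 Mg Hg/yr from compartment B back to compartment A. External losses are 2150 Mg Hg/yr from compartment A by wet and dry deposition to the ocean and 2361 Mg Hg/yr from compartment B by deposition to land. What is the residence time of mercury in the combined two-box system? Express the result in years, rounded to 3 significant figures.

1.07 yr

For the system as a whole, the A↔B exchange is internal and contributes nothing to the throughput; only the external sinks remove mass.
M_total = 2728 + 2110 = 4838.0 Mg Hg.
ΣF_external_out = 2150 + 2361 = 4511.0 Mg Hg/yr.
τ = M_total / ΣF_ext = 4838.0 / 4511.0 = 1.072 yr.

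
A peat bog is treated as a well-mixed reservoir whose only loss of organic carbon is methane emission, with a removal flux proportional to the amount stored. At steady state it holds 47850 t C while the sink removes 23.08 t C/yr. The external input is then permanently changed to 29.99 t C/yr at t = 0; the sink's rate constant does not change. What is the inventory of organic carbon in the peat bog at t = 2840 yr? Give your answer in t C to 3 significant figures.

58500 t C

Residence time τ = M₀/F₀ = 2073 yr. The eventual steady state is M_∞ = M₀·(F₁/F₀) = 47850 × 29.99/23.08 = 62176 t C.
The anomaly ΔM(t) = M(t) − M_∞ decays as ΔM₀·e^(−t/τ) with ΔM₀ = 47850 − 62176 = −14330 t C.
At t = 2840 yr, e^(−t/τ) = e^(−1.370) = 0.2541, so ΔM = −3641 t C and M = 62176 − 3641 = 58535 t C.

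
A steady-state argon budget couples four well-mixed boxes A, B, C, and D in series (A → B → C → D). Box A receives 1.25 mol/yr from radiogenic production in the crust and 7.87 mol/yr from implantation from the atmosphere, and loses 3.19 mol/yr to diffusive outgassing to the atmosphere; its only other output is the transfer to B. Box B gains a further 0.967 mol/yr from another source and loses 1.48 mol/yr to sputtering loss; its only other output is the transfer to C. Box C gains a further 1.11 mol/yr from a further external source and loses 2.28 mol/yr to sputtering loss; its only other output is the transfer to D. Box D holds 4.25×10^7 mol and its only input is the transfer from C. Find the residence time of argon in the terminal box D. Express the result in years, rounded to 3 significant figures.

Box A: F(A→B) = (1.25 + 7.87) − 3.19 = 5.9300 mol/yr.
Box B: F(B→C) = (5.9300 + 0.967) − 1.48 = 5.4170 mol/yr.
Box C: F(C→D) = (5.4170 + 1.11) − 2.28 = 4.2470 mol/yr.
Box D throughput = its input = 4.2470 mol/yr; τ = 4.25×10^7 / 4.2470 = 1.001×10^7 yr.

1.00×10^7 yr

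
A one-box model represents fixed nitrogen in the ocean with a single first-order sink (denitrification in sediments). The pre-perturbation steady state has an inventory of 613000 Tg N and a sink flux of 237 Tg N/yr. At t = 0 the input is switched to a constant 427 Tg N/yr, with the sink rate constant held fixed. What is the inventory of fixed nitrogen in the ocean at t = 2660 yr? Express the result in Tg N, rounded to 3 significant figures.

Residence time τ = M₀/F₀ = 2586 yr. The eventual steady state is M_∞ = M₀·(F₁/F₀) = 613000 × 427/237 = 1.1044×10^6 Tg N.
The anomaly ΔM(t) = M(t) − M_∞ decays as ΔM₀·e^(−t/τ) with ΔM₀ = 613000 − 1.1044×10^6 = −491400 Tg N.
At t = 2660 yr, e^(−t/τ) = e^(−1.028) = 0.3576, so ΔM = −175700 Tg N and M = 1.1044×10^6 − 175700 = 928710 Tg N.

929000 Tg N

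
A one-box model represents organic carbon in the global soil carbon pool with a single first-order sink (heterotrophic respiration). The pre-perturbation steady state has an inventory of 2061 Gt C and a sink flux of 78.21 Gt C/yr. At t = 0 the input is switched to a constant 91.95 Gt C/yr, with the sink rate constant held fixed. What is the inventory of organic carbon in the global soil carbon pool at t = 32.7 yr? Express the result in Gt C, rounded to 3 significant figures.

2320 Gt C

The sink rate constant is k = F₀/M₀ = 78.21/2061 = 0.03795 yr⁻¹.
Solving dM/dt = F₁ − kM with M(0) = M₀ gives M(t) = F₁/k + (M₀ − F₁/k)·e^(−kt).
F₁/k = 91.95/0.03795 = 2423.1 Gt C; kt = 0.03795 × 32.7 = 1.241, e^(−kt) = 0.2891.
M(32.7) = 2423.1 + (2061 − 2423.1) × 0.2891 = 2423.1 − 104.7 = 2318.4 Gt C.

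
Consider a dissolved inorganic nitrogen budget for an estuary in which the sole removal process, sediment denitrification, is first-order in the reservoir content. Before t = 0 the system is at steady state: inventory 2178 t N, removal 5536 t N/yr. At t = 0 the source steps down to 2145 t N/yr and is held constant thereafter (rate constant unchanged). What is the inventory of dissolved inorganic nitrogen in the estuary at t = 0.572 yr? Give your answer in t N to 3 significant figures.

τ = M₀/F₀ = 2178/5536 = 0.3934 yr; rate constant k = 1/τ.
New steady state M_∞ = F₁/k = F₁·τ = 2145 × 0.3934 = 843.90 t N.
M(t) = M_∞ + (M₀ − M_∞)·e^(−t/τ); t/τ = 0.572/0.3934 = 1.454, so e^(−t/τ) = 0.2337.
M(t) = 843.90 + 1334 × 0.2337 = 1155.6 t N.

1160 t N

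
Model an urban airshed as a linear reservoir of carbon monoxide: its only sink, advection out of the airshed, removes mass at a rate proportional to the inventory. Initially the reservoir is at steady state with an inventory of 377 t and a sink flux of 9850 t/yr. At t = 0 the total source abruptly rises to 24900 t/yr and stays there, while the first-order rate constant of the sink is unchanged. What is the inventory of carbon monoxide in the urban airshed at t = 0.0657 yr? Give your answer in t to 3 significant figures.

850 t

Residence time τ = M₀/F₀ = 0.03827 yr. The eventual steady state is M_∞ = M₀·(F₁/F₀) = 377 × 24900/9850 = 953.03 t.
The anomaly ΔM(t) = M(t) − M_∞ decays as ΔM₀·e^(−t/τ) with ΔM₀ = 377 − 953.03 = −576.0 t.
At t = 0.0657 yr, e^(−t/τ) = e^(−1.717) = 0.1797, so ΔM = −103.5 t and M = 953.03 − 103.5 = 849.52 t.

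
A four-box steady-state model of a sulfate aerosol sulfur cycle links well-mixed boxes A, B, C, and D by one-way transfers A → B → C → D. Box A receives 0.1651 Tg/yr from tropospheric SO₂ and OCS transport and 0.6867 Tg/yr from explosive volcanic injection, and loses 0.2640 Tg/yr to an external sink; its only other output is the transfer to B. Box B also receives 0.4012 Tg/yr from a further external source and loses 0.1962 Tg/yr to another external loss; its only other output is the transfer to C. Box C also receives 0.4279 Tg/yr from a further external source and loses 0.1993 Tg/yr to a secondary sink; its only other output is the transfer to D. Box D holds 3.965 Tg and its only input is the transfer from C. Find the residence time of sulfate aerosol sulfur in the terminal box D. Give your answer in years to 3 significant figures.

3.88 yr

Box A: F(A→B) = (0.1651 + 0.6867) − 0.2640 = 0.58780 Tg/yr.
Box B: F(B→C) = (0.58780 + 0.4012) − 0.1962 = 0.79280 Tg/yr.
Box C: F(C→D) = (0.79280 + 0.4279) − 0.1993 = 1.0214 Tg/yr.
Box D throughput = its input = 1.0214 Tg/yr; τ = 3.965 / 1.0214 = 3.882 yr.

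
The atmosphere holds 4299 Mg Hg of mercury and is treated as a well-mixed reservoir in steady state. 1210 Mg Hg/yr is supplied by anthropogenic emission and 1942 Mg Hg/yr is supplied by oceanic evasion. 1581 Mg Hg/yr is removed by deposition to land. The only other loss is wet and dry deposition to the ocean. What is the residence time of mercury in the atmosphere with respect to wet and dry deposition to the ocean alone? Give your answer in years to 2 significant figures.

2.7 yr

At steady state ΣF_in = ΣF_out.
ΣF_in = 1210 + 1942 = 3152.0 Mg Hg/yr.
Wet and dry deposition to the ocean flux = ΣF_in − (1581) = 3152.0 − 1581 = 1571 Mg Hg/yr.
τ = M / F = 4299 / 1571 = 2.736 yr.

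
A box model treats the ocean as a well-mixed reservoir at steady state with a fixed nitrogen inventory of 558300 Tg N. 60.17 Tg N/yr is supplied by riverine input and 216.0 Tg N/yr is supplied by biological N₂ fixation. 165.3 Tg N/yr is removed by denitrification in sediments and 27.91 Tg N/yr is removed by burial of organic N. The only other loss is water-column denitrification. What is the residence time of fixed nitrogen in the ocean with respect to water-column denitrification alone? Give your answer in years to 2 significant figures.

At steady state ΣF_in = ΣF_out.
ΣF_in = 60.17 + 216.0 = 276.17 Tg N/yr.
Water-column denitrification flux = ΣF_in − (165.3 + 27.91) = 276.17 − 193.2 = 82.96 Tg N/yr.
τ = M / F = 558300 / 82.96 = 6730 yr.

6700 yr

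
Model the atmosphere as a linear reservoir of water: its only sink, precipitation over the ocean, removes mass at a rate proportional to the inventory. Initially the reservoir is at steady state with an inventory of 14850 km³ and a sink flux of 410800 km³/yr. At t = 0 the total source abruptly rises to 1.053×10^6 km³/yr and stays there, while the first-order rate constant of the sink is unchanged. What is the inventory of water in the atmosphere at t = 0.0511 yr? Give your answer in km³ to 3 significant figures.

32400 km³

Residence time τ = M₀/F₀ = 0.03615 yr. The eventual steady state is M_∞ = M₀·(F₁/F₀) = 14850 × 1.053×10^6/410800 = 38065 km³.
The anomaly ΔM(t) = M(t) − M_∞ decays as ΔM₀·e^(−t/τ) with ΔM₀ = 14850 − 38065 = −23210 km³.
At t = 0.0511 yr, e^(−t/τ) = e^(−1.414) = 0.2433, so ΔM = −5647 km³ and M = 38065 − 5647 = 32417 km³.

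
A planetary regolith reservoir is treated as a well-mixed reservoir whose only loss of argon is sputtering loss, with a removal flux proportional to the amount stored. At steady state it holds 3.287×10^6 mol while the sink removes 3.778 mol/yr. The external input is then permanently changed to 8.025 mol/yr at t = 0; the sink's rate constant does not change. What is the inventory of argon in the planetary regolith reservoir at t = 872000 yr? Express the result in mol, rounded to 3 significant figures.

τ = M₀/F₀ = 3.287×10^6/3.778 = 870000 yr; rate constant k = 1/τ.
New steady state M_∞ = F₁/k = F₁·τ = 8.025 × 870000 = 6.9820×10^6 mol.
M(t) = M_∞ + (M₀ − M_∞)·e^(−t/τ); t/τ = 872000/870000 = 1.002, so e^(−t/τ) = 0.3671.
M(t) = 6.9820×10^6 − 3.695×10^6 × 0.3671 = 5.6258×10^6 mol.

5.63×10^6 mol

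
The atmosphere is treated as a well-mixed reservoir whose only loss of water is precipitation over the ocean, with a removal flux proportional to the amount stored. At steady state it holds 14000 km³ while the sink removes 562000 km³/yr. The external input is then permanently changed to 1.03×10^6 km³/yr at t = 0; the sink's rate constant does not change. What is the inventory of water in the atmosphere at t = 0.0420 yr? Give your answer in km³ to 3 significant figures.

23500 km³

The sink rate constant is k = F₀/M₀ = 562000/14000 = 40.14 yr⁻¹.
Solving dM/dt = F₁ − kM with M(0) = M₀ gives M(t) = F₁/k + (M₀ − F₁/k)·e^(−kt).
F₁/k = 1.03×10^6/40.14 = 25658 km³; kt = 40.14 × 0.0420 = 1.686, e^(−kt) = 0.1853.
M(0.0420) = 25658 + (14000 − 25658) × 0.1853 = 25658 − 2160 = 23499 km³.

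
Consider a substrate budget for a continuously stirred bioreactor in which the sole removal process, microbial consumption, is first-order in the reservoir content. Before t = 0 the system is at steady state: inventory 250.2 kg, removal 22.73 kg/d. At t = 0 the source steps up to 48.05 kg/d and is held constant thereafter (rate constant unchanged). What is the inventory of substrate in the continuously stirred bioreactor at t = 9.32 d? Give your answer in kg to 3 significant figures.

409 kg

The sink rate constant is k = F₀/M₀ = 22.73/250.2 = 0.09085 d⁻¹.
Solving dM/dt = F₁ − kM with M(0) = M₀ gives M(t) = F₁/k + (M₀ − F₁/k)·e^(−kt).
F₁/k = 48.05/0.09085 = 528.91 kg; kt = 0.09085 × 9.32 = 0.8467, e^(−kt) = 0.4288.
M(9.32) = 528.91 + (250.2 − 528.91) × 0.4288 = 528.91 − 119.5 = 409.39 kg.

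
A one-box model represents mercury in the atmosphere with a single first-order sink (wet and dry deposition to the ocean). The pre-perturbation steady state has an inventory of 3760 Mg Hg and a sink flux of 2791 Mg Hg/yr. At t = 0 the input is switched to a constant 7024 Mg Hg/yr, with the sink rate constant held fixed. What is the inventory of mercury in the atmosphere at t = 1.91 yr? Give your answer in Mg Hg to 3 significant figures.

The sink rate constant is k = F₀/M₀ = 2791/3760 = 0.7423 yr⁻¹.
Solving dM/dt = F₁ − kM with M(0) = M₀ gives M(t) = F₁/k + (M₀ − F₁/k)·e^(−kt).
F₁/k = 7024/0.7423 = 9462.6 Mg Hg; kt = 0.7423 × 1.91 = 1.418, e^(−kt) = 0.2423.
M(1.91) = 9462.6 + (3760 − 9462.6) × 0.2423 = 9462.6 − 1381 = 8081.2 Mg Hg.

8080 Mg Hg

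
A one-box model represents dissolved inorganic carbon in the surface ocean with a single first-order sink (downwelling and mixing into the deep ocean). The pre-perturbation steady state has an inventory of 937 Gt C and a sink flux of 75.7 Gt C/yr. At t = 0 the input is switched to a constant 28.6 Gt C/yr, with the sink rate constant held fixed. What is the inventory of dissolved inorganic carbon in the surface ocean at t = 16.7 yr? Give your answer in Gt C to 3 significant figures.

The sink rate constant is k = F₀/M₀ = 75.7/937 = 0.08079 yr⁻¹.
Solving dM/dt = F₁ − kM with M(0) = M₀ gives M(t) = F₁/k + (M₀ − F₁/k)·e^(−kt).
F₁/k = 28.6/0.08079 = 354.01 Gt C; kt = 0.08079 × 16.7 = 1.349, e^(−kt) = 0.2595.
M(16.7) = 354.01 + (937 − 354.01) × 0.2595 = 354.01 + 151.3 = 505.26 Gt C.

505 Gt C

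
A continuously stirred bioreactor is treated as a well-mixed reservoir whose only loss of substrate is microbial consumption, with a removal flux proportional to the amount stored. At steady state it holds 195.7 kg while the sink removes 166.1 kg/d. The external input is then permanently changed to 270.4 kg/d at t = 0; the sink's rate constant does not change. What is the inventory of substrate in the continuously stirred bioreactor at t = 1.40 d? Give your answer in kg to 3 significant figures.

τ = M₀/F₀ = 195.7/166.1 = 1.178 d; rate constant k = 1/τ.
New steady state M_∞ = F₁/k = F₁·τ = 270.4 × 1.178 = 318.59 kg.
M(t) = M_∞ + (M₀ − M_∞)·e^(−t/τ); t/τ = 1.40/1.178 = 1.188, so e^(−t/τ) = 0.3048.
M(t) = 318.59 − 122.9 × 0.3048 = 281.14 kg.

281 kg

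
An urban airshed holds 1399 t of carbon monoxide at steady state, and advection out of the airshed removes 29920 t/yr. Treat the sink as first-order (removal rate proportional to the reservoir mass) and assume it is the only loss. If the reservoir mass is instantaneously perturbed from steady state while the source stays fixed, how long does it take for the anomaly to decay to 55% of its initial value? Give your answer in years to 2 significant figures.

For a linear reservoir the anomaly decays as exp(−t/τ) with τ = M/F = 1399/29920 = 0.04676 yr.
exp(−t/τ) = 0.55 ⇒ t = −τ ln(0.55) = 0.04676 × 0.5978 = 0.02795 yr.

0.028 yr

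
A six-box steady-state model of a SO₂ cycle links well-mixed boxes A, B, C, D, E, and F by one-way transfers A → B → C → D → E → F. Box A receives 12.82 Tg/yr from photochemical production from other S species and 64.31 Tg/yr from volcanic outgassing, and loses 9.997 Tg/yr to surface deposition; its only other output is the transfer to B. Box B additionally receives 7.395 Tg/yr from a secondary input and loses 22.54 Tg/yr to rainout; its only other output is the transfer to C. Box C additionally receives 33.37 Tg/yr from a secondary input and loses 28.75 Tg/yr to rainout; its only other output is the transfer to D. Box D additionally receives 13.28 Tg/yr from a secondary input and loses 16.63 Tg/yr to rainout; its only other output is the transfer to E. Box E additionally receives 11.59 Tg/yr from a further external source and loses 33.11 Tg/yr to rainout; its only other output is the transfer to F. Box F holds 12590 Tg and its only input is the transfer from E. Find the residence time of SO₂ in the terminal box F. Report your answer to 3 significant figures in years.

397 yr

Box A: F(A→B) = (12.82 + 64.31) − 9.997 = 67.133 Tg/yr.
Box B: F(B→C) = (67.133 + 7.395) − 22.54 = 51.988 Tg/yr.
Box C: F(C→D) = (51.988 + 33.37) − 28.75 = 56.608 Tg/yr.
Box D: F(D→E) = (56.608 + 13.28) − 16.63 = 53.258 Tg/yr.
Box E: F(E→F) = (53.258 + 11.59) − 33.11 = 31.738 Tg/yr.
Box F throughput = its input = 31.738 Tg/yr; τ = 12590 / 31.738 = 396.7 yr.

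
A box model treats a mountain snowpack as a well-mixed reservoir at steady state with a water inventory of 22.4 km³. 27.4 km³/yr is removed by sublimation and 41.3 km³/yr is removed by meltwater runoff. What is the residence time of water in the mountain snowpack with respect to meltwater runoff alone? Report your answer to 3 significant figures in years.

0.542 yr

Residence time with respect to a single sink: τ = M / F_sink.
τ = 22.4 / 41.3 = 0.5424 yr.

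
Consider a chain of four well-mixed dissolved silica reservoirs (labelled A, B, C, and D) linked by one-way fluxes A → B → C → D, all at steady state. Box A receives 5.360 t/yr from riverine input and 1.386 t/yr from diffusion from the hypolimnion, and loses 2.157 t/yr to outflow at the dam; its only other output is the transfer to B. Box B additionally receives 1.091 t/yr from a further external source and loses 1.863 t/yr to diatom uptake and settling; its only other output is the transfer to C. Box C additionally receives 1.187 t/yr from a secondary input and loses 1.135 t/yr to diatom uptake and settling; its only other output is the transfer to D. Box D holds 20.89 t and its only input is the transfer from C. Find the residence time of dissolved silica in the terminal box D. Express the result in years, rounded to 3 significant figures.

5.40 yr

Box A: F(A→B) = (5.360 + 1.386) − 2.157 = 4.5890 t/yr.
Box B: F(B→C) = (4.5890 + 1.091) − 1.863 = 3.8170 t/yr.
Box C: F(C→D) = (3.8170 + 1.187) − 1.135 = 3.8690 t/yr.
Box D throughput = its input = 3.8690 t/yr; τ = 20.89 / 3.8690 = 5.399 yr.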